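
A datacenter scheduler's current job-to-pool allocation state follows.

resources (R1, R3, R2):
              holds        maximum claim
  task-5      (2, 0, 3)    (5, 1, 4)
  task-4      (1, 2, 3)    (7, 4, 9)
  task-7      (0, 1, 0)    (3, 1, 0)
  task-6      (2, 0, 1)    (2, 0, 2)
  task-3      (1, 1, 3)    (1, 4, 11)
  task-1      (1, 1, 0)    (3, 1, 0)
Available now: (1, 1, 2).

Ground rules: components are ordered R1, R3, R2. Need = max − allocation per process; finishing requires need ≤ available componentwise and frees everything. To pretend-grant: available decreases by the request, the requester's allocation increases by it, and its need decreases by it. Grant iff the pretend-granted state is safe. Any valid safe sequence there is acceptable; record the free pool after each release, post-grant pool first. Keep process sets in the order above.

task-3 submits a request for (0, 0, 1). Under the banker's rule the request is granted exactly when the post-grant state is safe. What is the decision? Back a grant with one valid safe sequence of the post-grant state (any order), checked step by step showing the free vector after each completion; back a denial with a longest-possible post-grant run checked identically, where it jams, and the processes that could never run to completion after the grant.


DENY: after the grant no complete ordering would exist.
Key observation: task-6, task-5, task-7, task-1 can finish, but then (6, 3, 5) is all there is, and the blocked group's R2 demands exceed it.
Pretend the grant happened; the run task-6, task-5, task-7, task-1 goes as far as possible. Verifying each step:
  pool = (1, 1, 1)
  task-6 needs (0, 0, 1) <= (1, 1, 1) -> finishes; pool += (2, 0, 1) = (3, 1, 2)
  task-5 needs (3, 1, 1) <= (3, 1, 2) -> finishes; pool += (2, 0, 3) = (5, 1, 5)
  task-7 needs (3, 0, 0) <= (5, 1, 5) -> finishes; pool += (0, 1, 0) = (5, 2, 5)
  task-1 needs (2, 0, 0) <= (5, 2, 5) -> finishes; pool += (1, 1, 0) = (6, 3, 5)
  blocked: task-4 wants (6, 2, 6), pool (6, 3, 5) — not enough R2
  blocked: task-3 wants (0, 3, 7), pool (6, 3, 5) — not enough R2
Post-grant, the permanently blocked set is task-4 and task-3.


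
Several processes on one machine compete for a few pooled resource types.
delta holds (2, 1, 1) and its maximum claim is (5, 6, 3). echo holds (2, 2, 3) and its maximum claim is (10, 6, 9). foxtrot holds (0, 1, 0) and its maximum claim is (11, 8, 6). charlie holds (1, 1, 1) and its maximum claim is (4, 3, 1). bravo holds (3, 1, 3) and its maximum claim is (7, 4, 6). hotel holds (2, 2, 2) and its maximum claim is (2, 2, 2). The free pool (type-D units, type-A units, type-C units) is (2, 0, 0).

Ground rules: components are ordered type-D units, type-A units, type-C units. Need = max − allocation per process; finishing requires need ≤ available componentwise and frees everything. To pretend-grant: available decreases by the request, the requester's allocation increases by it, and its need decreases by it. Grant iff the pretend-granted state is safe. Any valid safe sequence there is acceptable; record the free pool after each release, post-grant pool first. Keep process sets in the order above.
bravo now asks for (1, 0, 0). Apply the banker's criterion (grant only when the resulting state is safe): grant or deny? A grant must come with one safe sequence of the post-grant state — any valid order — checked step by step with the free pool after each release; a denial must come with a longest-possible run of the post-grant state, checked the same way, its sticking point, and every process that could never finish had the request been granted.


GRANT: granting preserves safety; a valid post-grant sequence is hotel, charlie, bravo, echo, delta, foxtrot.
Key observation: the transfer keeps a workable pool ((1, 0, 0)); hotel starts the safe sequence.
Verifying the post-grant state step by step:
  pool = (1, 0, 0)
  hotel: need (0, 0, 0) fits (1, 0, 0); releases (2, 2, 2), pool now (3, 2, 2)
  charlie: need (3, 2, 0) fits (3, 2, 2); releases (1, 1, 1), pool now (4, 3, 3)
  bravo: need (3, 3, 3) fits (4, 3, 3); releases (4, 1, 3), pool now (8, 4, 6)
  echo: need (8, 4, 6) fits (8, 4, 6); releases (2, 2, 3), pool now (10, 6, 9)
  delta: need (3, 5, 2) fits (10, 6, 9); releases (2, 1, 1), pool now (12, 7, 10)
  foxtrot: need (11, 7, 6) fits (12, 7, 10); releases (0, 1, 0), pool now (12, 8, 10)


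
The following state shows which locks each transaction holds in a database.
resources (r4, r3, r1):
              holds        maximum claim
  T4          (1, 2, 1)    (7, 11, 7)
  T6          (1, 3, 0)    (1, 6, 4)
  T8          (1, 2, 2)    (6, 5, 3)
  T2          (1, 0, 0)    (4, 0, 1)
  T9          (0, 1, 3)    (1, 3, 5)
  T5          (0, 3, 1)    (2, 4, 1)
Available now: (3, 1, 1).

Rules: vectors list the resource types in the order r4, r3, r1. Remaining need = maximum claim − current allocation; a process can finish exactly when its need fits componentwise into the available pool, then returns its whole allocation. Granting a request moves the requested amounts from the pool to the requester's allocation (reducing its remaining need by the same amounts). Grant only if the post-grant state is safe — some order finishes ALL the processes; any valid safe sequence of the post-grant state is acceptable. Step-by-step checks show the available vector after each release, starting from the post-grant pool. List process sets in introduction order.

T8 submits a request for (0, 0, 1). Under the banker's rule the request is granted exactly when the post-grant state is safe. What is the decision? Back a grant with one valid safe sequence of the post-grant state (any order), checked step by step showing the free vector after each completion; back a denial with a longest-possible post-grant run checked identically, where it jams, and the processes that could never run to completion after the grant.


DENY: after the grant no complete ordering would exist.
Key observation: after T5, T2 the pool peaks at (4, 4, 1), and each blocked process is short somewhere: T4 on r4, r3, r1; T6 on r1; T8 on r4; T9 on r1.
Pretend the grant happened; the run T5, T2 goes as far as possible. Step-by-step check:
  pool = (3, 1, 0)
  run T5 (needs (2, 1, 0), free (3, 1, 0)); after release of (0, 3, 1) the pool is (3, 4, 1)
  run T2 (needs (3, 0, 1), free (3, 4, 1)); after release of (1, 0, 0) the pool is (4, 4, 1)
  T4 cannot run: need (6, 9, 6) vs free (4, 4, 1) (insufficient r4, r3 and r1)
  T6 cannot run: need (0, 3, 4) vs free (4, 4, 1) (insufficient r1)
  T8 cannot run: need (5, 3, 0) vs free (4, 4, 1) (insufficient r4)
  T9 cannot run: need (1, 2, 2) vs free (4, 4, 1) (insufficient r1)
Processes that could never finish after the grant: T4, T6, T8 and T9.


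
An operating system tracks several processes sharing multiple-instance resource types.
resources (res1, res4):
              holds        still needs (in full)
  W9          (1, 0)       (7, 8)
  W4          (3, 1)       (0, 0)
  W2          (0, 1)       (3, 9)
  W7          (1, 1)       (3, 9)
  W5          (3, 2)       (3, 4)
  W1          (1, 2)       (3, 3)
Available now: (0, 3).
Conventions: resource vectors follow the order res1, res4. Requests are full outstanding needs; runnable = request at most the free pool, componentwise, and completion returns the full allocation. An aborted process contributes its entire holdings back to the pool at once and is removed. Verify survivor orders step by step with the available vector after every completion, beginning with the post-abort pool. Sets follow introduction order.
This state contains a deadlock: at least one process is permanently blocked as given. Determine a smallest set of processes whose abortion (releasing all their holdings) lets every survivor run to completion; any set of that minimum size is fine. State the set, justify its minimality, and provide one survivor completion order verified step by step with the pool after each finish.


The answer: abort W2.
Key observation: before aborting W2, W7 was permanently blocked — no order could ever run it; afterwards it completes at step 4.
Minimality: the empty abort set fails — the state is deadlocked as it stands.
One survivor order: W4, W5, W1, W7, W9. Step-by-step check (post-abort pool first):
  pool = (0, 4)
  W4 needs (0, 0) <= (0, 4) -> finishes; pool += (3, 1) = (3, 5)
  W5 needs (3, 4) <= (3, 5) -> finishes; pool += (3, 2) = (6, 7)
  W1 needs (3, 3) <= (6, 7) -> finishes; pool += (1, 2) = (7, 9)
  W7 needs (3, 9) <= (7, 9) -> finishes; pool += (1, 1) = (8, 10)
  W9 needs (7, 8) <= (8, 10) -> finishes; pool += (1, 0) = (9, 10)


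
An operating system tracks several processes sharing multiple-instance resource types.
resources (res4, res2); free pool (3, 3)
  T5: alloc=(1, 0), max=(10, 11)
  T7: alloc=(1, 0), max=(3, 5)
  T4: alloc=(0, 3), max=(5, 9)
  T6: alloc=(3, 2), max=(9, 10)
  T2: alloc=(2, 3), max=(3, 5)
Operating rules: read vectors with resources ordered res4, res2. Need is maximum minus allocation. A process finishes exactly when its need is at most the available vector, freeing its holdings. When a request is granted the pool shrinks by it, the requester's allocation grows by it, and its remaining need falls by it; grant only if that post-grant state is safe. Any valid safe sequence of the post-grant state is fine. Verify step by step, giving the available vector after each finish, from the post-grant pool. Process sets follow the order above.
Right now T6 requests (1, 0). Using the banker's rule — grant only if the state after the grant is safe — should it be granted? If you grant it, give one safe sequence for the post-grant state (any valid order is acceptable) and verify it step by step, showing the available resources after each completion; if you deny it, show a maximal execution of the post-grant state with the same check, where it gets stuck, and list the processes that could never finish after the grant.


GRANT — the state after the grant stays safe, e.g. via T2, T7, T4, T6, T5.
Key observation: the transfer keeps a workable pool ((2, 3)); T2 starts the safe sequence.
Verifying the post-grant state step by step:
  pool = (2, 3)
  T2: need (1, 2) fits (2, 3); releases (2, 3), pool now (4, 6)
  T7: need (2, 5) fits (4, 6); releases (1, 0), pool now (5, 6)
  T4: need (5, 6) fits (5, 6); releases (0, 3), pool now (5, 9)
  T6: need (5, 8) fits (5, 9); releases (4, 2), pool now (9, 11)
  T5: need (9, 11) fits (9, 11); releases (1, 0), pool now (10, 11)


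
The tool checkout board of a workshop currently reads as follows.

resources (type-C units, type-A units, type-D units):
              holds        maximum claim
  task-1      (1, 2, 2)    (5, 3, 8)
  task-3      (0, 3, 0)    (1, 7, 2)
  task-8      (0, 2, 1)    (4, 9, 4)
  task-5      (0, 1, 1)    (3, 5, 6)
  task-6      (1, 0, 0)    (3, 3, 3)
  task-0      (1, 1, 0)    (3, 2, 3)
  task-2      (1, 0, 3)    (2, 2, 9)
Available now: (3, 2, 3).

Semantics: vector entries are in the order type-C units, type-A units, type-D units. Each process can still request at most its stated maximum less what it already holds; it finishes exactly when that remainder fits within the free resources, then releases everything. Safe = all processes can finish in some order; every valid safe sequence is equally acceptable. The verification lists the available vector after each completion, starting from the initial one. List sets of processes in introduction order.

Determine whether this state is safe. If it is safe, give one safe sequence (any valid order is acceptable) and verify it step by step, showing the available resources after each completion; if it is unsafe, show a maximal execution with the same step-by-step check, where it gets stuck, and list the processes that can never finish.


The state is UNSAFE.
Key observation: after task-0, task-6 the pool peaks at (5, 3, 3), and each blocked process is short somewhere: task-1 on type-D units; task-3 on type-A units; task-8 on type-A units; task-5 on type-A units, type-D units; task-2 on type-D units.
The run task-0, task-6 cannot be extended any further. Check, step by step:
  pool = (3, 2, 3)
  run task-0 (needs (2, 1, 3), free (3, 2, 3)); after release of (1, 1, 0) the pool is (4, 3, 3)
  run task-6 (needs (2, 3, 3), free (4, 3, 3)); after release of (1, 0, 0) the pool is (5, 3, 3)
  task-1 still needs (4, 1, 6) but only (5, 3, 3) is free — short on type-D units
  task-3 still needs (1, 4, 2) but only (5, 3, 3) is free — short on type-A units
  task-8 still needs (4, 7, 3) but only (5, 3, 3) is free — short on type-A units
  task-5 still needs (3, 4, 5) but only (5, 3, 3) is free — short on type-A units and type-D units
  task-2 still needs (1, 2, 6) but only (5, 3, 3) is free — short on type-D units
Never able to finish: task-1, task-3, task-8, task-5 and task-2.


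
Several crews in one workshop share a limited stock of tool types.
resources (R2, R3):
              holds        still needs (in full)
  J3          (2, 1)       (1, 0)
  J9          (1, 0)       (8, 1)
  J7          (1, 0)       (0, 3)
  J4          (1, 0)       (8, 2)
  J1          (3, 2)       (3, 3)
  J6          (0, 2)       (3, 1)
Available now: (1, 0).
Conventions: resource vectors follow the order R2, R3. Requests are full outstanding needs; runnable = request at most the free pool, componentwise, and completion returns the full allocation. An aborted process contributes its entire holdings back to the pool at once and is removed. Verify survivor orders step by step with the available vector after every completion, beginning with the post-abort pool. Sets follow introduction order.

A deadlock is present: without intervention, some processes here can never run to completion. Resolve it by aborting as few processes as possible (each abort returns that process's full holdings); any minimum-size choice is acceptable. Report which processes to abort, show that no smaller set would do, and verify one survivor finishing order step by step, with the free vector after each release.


The answer: abort J4.
Key observation: no ordering could ever have run J9 before the abort of J4; with (1, 0) back in the pool it fits at step 5.
Why nothing smaller works: aborting no one leaves the state deadlocked as given.
Survivors finish in the order: J3, J6, J7, J1, J9. Check, step by step (pool after the aborts first):
  pool = (2, 0)
  run J3 (needs (1, 0), free (2, 0)); after release of (2, 1) the pool is (4, 1)
  run J6 (needs (3, 1), free (4, 1)); after release of (0, 2) the pool is (4, 3)
  run J7 (needs (0, 3), free (4, 3)); after release of (1, 0) the pool is (5, 3)
  run J1 (needs (3, 3), free (5, 3)); after release of (3, 2) the pool is (8, 5)
  run J9 (needs (8, 1), free (8, 5)); after release of (1, 0) the pool is (9, 5)


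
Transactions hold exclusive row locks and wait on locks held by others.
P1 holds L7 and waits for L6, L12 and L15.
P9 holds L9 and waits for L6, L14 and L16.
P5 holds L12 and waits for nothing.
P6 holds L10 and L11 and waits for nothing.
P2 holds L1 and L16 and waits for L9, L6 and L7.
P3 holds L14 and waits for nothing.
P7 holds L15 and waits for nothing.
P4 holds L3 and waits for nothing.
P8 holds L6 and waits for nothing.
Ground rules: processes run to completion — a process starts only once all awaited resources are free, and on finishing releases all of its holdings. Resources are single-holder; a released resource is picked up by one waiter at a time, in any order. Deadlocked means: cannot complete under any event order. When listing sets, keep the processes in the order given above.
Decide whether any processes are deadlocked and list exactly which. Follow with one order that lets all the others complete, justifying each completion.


Deadlocked set: P9 and P2.
Key observation: P9 -> P2 -> P9 is a circular wait — nothing in it can go first; no other process is dragged down with it.
The rest can finish in the order P3, P6, P8, P4, P7, P5, P1.
Verifying each step:
  P3 waits on nothing -> runs at once and releases L14
  P6 waits on nothing -> runs at once and releases L10 and L11
  P8 waits on nothing -> runs at once and releases L6
  P4 waits on nothing -> runs at once and releases L3
  P7 waits on nothing -> runs at once and releases L15
  P5 waits on nothing -> runs at once and releases L12
  run P1 (all its waits — L6, L12 and L15 — are resolved); releases L7


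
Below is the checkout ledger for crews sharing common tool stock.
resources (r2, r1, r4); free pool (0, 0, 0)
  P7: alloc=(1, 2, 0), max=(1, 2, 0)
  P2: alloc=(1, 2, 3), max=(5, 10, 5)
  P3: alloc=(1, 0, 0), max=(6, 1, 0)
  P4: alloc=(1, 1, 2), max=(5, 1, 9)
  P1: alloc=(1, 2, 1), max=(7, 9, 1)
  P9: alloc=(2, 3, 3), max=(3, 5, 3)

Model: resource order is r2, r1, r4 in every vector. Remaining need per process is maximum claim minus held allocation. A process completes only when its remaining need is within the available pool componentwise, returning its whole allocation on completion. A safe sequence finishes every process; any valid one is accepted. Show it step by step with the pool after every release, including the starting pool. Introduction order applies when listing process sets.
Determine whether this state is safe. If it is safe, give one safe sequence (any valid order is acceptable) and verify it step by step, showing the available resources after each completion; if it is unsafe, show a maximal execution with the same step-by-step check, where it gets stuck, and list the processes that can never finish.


UNSAFE — no complete ordering exists.
Key observation: no order helps: past P7, P9, the free pool tops out at (3, 5, 3), below what each blocked process needs in r2.
The run P7, P9 cannot be extended any further. Verifying each step:
  pool = (0, 0, 0)
  run P7 (needs (0, 0, 0), free (0, 0, 0)); after release of (1, 2, 0) the pool is (1, 2, 0)
  run P9 (needs (1, 2, 0), free (1, 2, 0)); after release of (2, 3, 3) the pool is (3, 5, 3)
  blocked: P2 wants (4, 8, 2), pool (3, 5, 3) — not enough r2 and r1
  blocked: P3 wants (5, 1, 0), pool (3, 5, 3) — not enough r2
  blocked: P4 wants (4, 0, 7), pool (3, 5, 3) — not enough r2 and r4
  blocked: P1 wants (6, 7, 0), pool (3, 5, 3) — not enough r2 and r1
Permanently blocked: P2, P3, P4 and P1.


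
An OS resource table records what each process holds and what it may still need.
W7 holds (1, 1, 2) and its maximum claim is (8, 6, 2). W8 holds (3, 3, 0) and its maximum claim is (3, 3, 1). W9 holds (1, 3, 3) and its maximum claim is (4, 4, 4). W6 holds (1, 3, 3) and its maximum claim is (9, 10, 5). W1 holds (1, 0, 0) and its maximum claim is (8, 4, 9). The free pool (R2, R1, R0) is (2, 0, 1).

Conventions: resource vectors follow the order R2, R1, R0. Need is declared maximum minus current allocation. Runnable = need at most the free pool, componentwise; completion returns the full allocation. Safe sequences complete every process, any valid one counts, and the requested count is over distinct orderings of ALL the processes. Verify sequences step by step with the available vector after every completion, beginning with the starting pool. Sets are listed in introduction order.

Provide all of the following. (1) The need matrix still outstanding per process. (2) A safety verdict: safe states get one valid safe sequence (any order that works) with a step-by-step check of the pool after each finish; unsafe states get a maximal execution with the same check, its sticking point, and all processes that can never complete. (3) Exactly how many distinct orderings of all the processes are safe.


(1) Remaining need (order R2, R1, R0):
  W7: (7, 5, 0)
  W8: (0, 0, 1)
  W9: (3, 1, 1)
  W6: (8, 7, 2)
  W1: (7, 4, 9)
(2) UNSAFE — no complete ordering exists.
Key observation: no order helps: past W8, W9, the free pool tops out at (6, 6, 4), below what each blocked process needs in R2.
Going as far as possible: W8, W9; after that, nothing fits. Verifying each step:
  pool = (2, 0, 1)
  W8 needs (0, 0, 1) <= (2, 0, 1) -> finishes; pool += (3, 3, 0) = (5, 3, 1)
  W9 needs (3, 1, 1) <= (5, 3, 1) -> finishes; pool += (1, 3, 3) = (6, 6, 4)
  blocked: W7 wants (7, 5, 0), pool (6, 6, 4) — not enough R2
  blocked: W6 wants (8, 7, 2), pool (6, 6, 4) — not enough R2 and R1
  blocked: W1 wants (7, 4, 9), pool (6, 6, 4) — not enough R2 and R0
Permanently blocked: W7, W6 and W1.
(3) Precisely 0 of the possible complete orderings are safe sequences.


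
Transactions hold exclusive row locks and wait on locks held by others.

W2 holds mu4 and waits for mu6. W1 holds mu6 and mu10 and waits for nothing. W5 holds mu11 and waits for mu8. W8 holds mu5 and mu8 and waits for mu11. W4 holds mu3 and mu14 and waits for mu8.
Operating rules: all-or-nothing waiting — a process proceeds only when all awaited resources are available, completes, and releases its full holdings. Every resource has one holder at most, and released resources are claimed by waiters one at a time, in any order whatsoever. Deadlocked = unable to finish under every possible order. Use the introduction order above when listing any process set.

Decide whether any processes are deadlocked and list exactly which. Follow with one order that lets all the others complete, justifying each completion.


The deadlocked set is W5, W8 and W4.
Key observation: W5 -> W8 -> W5 is a circular wait — nothing in it can go first; W4 waits into the deadlock from upstream.
A valid finishing order for the others: W1, W2.
Check, step by step:
  W1 waits on nothing -> runs at once and releases mu6 and mu10
  W2 waits on mu6 — all released -> runs and releases mu4


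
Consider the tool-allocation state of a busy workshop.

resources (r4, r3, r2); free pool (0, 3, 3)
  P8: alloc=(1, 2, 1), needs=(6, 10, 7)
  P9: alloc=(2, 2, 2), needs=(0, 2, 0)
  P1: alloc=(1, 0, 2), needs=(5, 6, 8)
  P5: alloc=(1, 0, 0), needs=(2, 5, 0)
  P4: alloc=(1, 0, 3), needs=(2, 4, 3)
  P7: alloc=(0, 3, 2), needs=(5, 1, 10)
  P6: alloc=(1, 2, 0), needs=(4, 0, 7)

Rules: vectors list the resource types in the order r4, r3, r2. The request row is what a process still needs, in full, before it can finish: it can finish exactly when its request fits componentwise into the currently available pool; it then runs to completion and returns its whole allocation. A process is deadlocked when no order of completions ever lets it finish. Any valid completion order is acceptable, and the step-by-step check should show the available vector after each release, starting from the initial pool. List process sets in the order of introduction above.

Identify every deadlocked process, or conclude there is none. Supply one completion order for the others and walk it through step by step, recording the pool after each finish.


No process is deadlocked.
Key observation: the pool covers P9 at once, and every later process fits after earlier releases.
A valid finishing order for the others: P9, P5, P4, P6, P1, P7, P8. Walking it through:
  pool = (0, 3, 3)
  P9 needs (0, 2, 0) <= (0, 3, 3) -> finishes; pool += (2, 2, 2) = (2, 5, 5)
  P5 needs (2, 5, 0) <= (2, 5, 5) -> finishes; pool += (1, 0, 0) = (3, 5, 5)
  P4 needs (2, 4, 3) <= (3, 5, 5) -> finishes; pool += (1, 0, 3) = (4, 5, 8)
  P6 needs (4, 0, 7) <= (4, 5, 8) -> finishes; pool += (1, 2, 0) = (5, 7, 8)
  P1 needs (5, 6, 8) <= (5, 7, 8) -> finishes; pool += (1, 0, 2) = (6, 7, 10)
  P7 needs (5, 1, 10) <= (6, 7, 10) -> finishes; pool += (0, 3, 2) = (6, 10, 12)
  P8 needs (6, 10, 7) <= (6, 10, 12) -> finishes; pool += (1, 2, 1) = (7, 12, 13)


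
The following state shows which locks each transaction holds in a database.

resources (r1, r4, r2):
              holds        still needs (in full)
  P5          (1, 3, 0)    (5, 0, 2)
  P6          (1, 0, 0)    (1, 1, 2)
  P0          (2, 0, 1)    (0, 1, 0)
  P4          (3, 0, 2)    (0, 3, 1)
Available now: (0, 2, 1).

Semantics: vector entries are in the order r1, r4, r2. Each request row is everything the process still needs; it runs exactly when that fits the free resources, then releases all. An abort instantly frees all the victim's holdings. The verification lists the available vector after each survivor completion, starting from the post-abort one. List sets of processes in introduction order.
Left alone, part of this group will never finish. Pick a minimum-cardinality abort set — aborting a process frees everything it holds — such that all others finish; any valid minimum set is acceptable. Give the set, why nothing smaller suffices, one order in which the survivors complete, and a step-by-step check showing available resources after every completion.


Abort P5.
Key observation: the returned (1, 3, 0) from P5 is what brings P4 — unrunnable before, under any order — into play at step 1.
No smaller set exists: with zero aborts the deadlock remains.
The survivors complete as P4, P0, P6. Walking it through (starting from the post-abort pool):
  pool = (1, 5, 1)
  run P4 (needs (0, 3, 1), free (1, 5, 1)); after release of (3, 0, 2) the pool is (4, 5, 3)
  run P0 (needs (0, 1, 0), free (4, 5, 3)); after release of (2, 0, 1) the pool is (6, 5, 4)
  run P6 (needs (1, 1, 2), free (6, 5, 4)); after release of (1, 0, 0) the pool is (7, 5, 4)


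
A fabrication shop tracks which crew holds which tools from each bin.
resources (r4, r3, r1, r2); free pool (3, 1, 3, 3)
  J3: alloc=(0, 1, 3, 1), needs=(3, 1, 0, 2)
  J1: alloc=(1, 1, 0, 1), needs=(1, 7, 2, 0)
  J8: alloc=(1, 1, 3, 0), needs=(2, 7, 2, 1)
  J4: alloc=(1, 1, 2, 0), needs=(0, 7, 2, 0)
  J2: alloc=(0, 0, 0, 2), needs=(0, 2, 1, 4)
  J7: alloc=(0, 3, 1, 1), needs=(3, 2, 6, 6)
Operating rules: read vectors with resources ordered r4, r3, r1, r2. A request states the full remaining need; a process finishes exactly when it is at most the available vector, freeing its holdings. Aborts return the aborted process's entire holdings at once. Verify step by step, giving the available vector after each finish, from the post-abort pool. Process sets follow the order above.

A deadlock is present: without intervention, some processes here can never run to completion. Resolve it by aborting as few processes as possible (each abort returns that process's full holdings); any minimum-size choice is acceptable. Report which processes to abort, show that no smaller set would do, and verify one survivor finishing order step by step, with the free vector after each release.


The answer: abort J1 and J8.
Key observation: no ordering could ever have run J4 before the abort of J1 and J8; with (2, 2, 3, 1) back in the pool it fits at step 4.
Minimality, checking each single-abort alternative: J3 alone leaves J1 blocked (short on r3); J1 alone leaves J8 blocked (short on r3); J8 alone leaves J1 blocked (short on r3); J4 alone leaves J1 blocked (short on r3); J2 alone leaves J1 blocked (short on r3); J7 alone leaves J1 blocked (short on r3).
One survivor order: J3, J2, J7, J4. Walking it through (post-abort pool first):
  pool = (5, 3, 6, 4)
  J3 needs (3, 1, 0, 2) <= (5, 3, 6, 4) -> finishes; pool += (0, 1, 3, 1) = (5, 4, 9, 5)
  J2 needs (0, 2, 1, 4) <= (5, 4, 9, 5) -> finishes; pool += (0, 0, 0, 2) = (5, 4, 9, 7)
  J7 needs (3, 2, 6, 6) <= (5, 4, 9, 7) -> finishes; pool += (0, 3, 1, 1) = (5, 7, 10, 8)
  J4 needs (0, 7, 2, 0) <= (5, 7, 10, 8) -> finishes; pool += (1, 1, 2, 0) = (6, 8, 12, 8)


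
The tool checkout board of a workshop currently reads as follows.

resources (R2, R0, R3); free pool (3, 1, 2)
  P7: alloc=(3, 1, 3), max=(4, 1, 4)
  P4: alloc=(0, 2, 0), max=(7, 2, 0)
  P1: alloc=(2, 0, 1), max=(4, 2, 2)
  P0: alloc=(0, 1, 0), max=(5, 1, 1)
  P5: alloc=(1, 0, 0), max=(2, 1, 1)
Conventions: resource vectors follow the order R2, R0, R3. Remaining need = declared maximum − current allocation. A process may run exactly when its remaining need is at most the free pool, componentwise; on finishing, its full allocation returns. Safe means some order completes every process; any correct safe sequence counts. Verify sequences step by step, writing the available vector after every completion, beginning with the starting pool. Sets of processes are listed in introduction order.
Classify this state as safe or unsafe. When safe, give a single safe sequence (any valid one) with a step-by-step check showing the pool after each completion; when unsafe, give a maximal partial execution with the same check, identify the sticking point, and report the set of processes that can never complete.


SAFE — a valid safe sequence is P7, P5, P4, P0, P1.
Key observation: at P4 the run first touches a limit — (7, 0, 0) against (7, 2, 5), exact on a resource it actually requests.
Walking it through:
  pool = (3, 1, 2)
  P7: need (1, 0, 1) fits (3, 1, 2); releases (3, 1, 3), pool now (6, 2, 5)
  P5: need (1, 1, 1) fits (6, 2, 5); releases (1, 0, 0), pool now (7, 2, 5)
  P4: need (7, 0, 0) fits (7, 2, 5); releases (0, 2, 0), pool now (7, 4, 5)
  P0: need (5, 0, 1) fits (7, 4, 5); releases (0, 1, 0), pool now (7, 5, 5)
  P1: need (2, 2, 1) fits (7, 5, 5); releases (2, 0, 1), pool now (9, 5, 6)


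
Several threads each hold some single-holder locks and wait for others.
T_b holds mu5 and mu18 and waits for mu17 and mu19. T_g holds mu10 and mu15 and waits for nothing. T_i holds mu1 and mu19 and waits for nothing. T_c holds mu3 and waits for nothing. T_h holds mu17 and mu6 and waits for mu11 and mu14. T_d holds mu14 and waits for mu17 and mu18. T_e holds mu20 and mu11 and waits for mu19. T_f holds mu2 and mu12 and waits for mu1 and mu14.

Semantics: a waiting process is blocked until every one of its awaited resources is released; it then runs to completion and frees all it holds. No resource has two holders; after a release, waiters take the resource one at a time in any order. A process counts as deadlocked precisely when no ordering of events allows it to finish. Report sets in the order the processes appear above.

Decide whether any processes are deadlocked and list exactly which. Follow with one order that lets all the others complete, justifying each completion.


Deadlocked set: T_b, T_h, T_d and T_f.
Key observation: the cycle T_b -> T_h -> T_d -> T_b can never break — each member waits on the next; T_f waits into the deadlock from upstream.
One completion order for the rest: T_c, T_g, T_i, T_e.
Walking it through:
  run T_c (it waits on nothing); releases mu3
  run T_g (it waits on nothing); releases mu10 and mu15
  run T_i (it waits on nothing); releases mu1 and mu19
  T_e waits on mu19 — all released -> runs and releases mu20 and mu11


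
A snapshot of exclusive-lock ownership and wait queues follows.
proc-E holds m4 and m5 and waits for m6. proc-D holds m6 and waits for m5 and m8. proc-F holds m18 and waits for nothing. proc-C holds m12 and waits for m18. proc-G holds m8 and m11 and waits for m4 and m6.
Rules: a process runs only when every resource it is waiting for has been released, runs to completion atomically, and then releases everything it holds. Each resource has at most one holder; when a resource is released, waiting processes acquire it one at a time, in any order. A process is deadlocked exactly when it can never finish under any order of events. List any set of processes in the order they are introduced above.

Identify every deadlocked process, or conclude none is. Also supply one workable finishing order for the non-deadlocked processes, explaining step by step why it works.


The deadlocked set is proc-E, proc-D and proc-G.
Key observation: proc-E -> proc-D -> proc-E is a circular wait — nothing in it can go first; proc-G is caught in further circular waits.
A valid finishing order for the others: proc-F, proc-C.
Walking it through:
  proc-F waits on nothing -> runs at once and releases m18
  proc-C waits on m18 — all released -> runs and releases m12


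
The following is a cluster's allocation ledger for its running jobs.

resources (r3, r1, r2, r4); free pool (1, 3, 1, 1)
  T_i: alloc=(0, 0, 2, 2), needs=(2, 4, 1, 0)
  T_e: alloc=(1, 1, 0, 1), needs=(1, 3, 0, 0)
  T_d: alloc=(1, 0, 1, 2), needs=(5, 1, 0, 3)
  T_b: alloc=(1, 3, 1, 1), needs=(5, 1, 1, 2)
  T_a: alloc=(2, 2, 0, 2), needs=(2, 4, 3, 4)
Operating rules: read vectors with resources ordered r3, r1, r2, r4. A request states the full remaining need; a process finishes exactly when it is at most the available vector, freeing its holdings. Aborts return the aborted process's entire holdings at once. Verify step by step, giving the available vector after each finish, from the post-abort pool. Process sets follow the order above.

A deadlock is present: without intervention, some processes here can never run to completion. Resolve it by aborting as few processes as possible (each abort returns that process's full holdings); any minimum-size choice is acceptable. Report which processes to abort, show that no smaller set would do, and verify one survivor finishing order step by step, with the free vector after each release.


Abort T_b.
Key observation: T_d had no path to completion before; after the abort of T_b ((1, 3, 1, 1) returned), step 4 is where it fits.
Why nothing smaller works: aborting no one leaves the state deadlocked as given.
Survivors finish in the order: T_i, T_e, T_a, T_d. Check, step by step (pool after the aborts first):
  pool = (2, 6, 2, 2)
  run T_i (needs (2, 4, 1, 0), free (2, 6, 2, 2)); after release of (0, 0, 2, 2) the pool is (2, 6, 4, 4)
  run T_e (needs (1, 3, 0, 0), free (2, 6, 4, 4)); after release of (1, 1, 0, 1) the pool is (3, 7, 4, 5)
  run T_a (needs (2, 4, 3, 4), free (3, 7, 4, 5)); after release of (2, 2, 0, 2) the pool is (5, 9, 4, 7)
  run T_d (needs (5, 1, 0, 3), free (5, 9, 4, 7)); after release of (1, 0, 1, 2) the pool is (6, 9, 5, 9)


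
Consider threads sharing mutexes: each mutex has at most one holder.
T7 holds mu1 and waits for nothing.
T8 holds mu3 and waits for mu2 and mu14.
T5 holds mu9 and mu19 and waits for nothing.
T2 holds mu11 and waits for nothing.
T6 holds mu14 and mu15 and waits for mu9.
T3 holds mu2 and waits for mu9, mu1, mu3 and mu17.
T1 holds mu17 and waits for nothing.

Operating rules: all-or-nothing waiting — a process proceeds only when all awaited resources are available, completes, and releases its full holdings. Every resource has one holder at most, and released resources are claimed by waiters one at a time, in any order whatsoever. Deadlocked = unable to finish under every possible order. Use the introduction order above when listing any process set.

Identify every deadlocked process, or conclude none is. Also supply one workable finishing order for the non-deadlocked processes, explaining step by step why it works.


The deadlocked set is T8 and T3.
Key observation: T8 -> T3 -> T8 is a circular wait — nothing in it can go first; no other process is dragged down with it.
One completion order for the rest: T2, T1, T7, T5, T6.
Verifying each step:
  T2 waits on nothing -> runs at once and releases mu11
  T1 waits on nothing -> runs at once and releases mu17
  T7 waits on nothing -> runs at once and releases mu1
  T5 waits on nothing -> runs at once and releases mu9 and mu19
  run T6 (all its waits — mu9 — are resolved); releases mu14 and mu15


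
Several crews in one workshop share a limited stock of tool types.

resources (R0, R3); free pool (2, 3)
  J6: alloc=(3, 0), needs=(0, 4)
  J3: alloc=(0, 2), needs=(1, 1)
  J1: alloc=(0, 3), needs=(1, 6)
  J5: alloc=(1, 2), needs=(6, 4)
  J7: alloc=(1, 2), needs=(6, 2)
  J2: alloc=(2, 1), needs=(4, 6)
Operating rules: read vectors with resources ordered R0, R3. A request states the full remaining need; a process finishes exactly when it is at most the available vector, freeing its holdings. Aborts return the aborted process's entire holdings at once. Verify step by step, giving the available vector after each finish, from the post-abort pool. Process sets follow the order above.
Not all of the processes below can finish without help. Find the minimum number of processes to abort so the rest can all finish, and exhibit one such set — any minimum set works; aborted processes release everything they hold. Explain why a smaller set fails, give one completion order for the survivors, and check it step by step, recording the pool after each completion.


Minimum abort set: J2.
Key observation: the returned (2, 1) from J2 is what brings J1 — unrunnable before, under any order — into play at step 2.
No smaller set exists: with zero aborts the deadlock remains.
One survivor order: J3, J1, J6, J5, J7. Step-by-step check (post-abort pool first):
  pool = (4, 4)
  J3 needs (1, 1) <= (4, 4) -> finishes; pool += (0, 2) = (4, 6)
  J1 needs (1, 6) <= (4, 6) -> finishes; pool += (0, 3) = (4, 9)
  J6 needs (0, 4) <= (4, 9) -> finishes; pool += (3, 0) = (7, 9)
  J5 needs (6, 4) <= (7, 9) -> finishes; pool += (1, 2) = (8, 11)
  J7 needs (6, 2) <= (8, 11) -> finishes; pool += (1, 2) = (9, 13)


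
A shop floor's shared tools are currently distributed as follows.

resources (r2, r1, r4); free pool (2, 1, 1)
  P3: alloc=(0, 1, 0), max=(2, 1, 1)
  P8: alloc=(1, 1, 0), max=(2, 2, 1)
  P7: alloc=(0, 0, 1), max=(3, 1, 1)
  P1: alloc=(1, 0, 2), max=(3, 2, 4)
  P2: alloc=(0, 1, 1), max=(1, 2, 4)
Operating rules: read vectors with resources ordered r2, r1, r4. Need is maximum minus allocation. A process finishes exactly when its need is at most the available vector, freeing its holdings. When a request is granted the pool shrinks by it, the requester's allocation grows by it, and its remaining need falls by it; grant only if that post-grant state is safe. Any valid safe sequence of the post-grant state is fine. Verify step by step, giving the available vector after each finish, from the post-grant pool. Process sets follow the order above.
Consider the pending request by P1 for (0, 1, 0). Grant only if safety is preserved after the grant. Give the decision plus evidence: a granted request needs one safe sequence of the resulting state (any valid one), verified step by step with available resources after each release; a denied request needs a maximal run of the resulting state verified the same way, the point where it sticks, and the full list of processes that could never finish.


GRANT: granting preserves safety; a valid post-grant sequence is P3, P8, P7, P1, P2.
Key observation: the grant leaves (2, 0, 1) free — enough for P3, whose release restarts the cascade.
Check on the post-grant state, step by step:
  pool = (2, 0, 1)
  P3 needs (2, 0, 1) <= (2, 0, 1) -> finishes; pool += (0, 1, 0) = (2, 1, 1)
  P8 needs (1, 1, 1) <= (2, 1, 1) -> finishes; pool += (1, 1, 0) = (3, 2, 1)
  P7 needs (3, 1, 0) <= (3, 2, 1) -> finishes; pool += (0, 0, 1) = (3, 2, 2)
  P1 needs (2, 1, 2) <= (3, 2, 2) -> finishes; pool += (1, 1, 2) = (4, 3, 4)
  P2 needs (1, 1, 3) <= (4, 3, 4) -> finishes; pool += (0, 1, 1) = (4, 4, 5)


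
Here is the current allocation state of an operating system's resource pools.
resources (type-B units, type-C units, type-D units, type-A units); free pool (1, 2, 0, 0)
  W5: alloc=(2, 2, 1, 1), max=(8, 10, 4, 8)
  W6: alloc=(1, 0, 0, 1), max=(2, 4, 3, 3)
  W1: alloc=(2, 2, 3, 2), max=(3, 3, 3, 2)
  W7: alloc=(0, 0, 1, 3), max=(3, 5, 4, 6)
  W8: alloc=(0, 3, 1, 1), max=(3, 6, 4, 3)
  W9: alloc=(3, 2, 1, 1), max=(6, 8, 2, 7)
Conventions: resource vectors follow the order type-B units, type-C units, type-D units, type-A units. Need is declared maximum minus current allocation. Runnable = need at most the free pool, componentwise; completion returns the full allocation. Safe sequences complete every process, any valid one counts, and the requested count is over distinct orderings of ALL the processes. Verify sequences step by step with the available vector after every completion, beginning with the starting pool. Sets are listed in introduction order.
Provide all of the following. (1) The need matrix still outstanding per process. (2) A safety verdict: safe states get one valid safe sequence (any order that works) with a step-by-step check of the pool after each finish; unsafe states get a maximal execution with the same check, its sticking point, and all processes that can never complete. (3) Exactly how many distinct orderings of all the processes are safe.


(1) Need matrix, components ordered type-B units, type-C units, type-D units, type-A units:
  W5: (6, 8, 3, 7)
  W6: (1, 4, 3, 2)
  W1: (1, 1, 0, 0)
  W7: (3, 5, 3, 3)
  W8: (3, 3, 3, 2)
  W9: (3, 6, 1, 6)
(2) SAFE. One safe sequence: W1, W6, W8, W7, W9, W5.
Key observation: W1 is the earliest step where a requested resource binds exactly: need (1, 1, 0, 0), pool (1, 2, 0, 0) at its turn.
Step-by-step check:
  pool = (1, 2, 0, 0)
  run W1 (needs (1, 1, 0, 0), free (1, 2, 0, 0)); after release of (2, 2, 3, 2) the pool is (3, 4, 3, 2)
  run W6 (needs (1, 4, 3, 2), free (3, 4, 3, 2)); after release of (1, 0, 0, 1) the pool is (4, 4, 3, 3)
  run W8 (needs (3, 3, 3, 2), free (4, 4, 3, 3)); after release of (0, 3, 1, 1) the pool is (4, 7, 4, 4)
  run W7 (needs (3, 5, 3, 3), free (4, 7, 4, 4)); after release of (0, 0, 1, 3) the pool is (4, 7, 5, 7)
  run W9 (needs (3, 6, 1, 6), free (4, 7, 5, 7)); after release of (3, 2, 1, 1) the pool is (7, 9, 6, 8)
  run W5 (needs (6, 8, 3, 7), free (7, 9, 6, 8)); after release of (2, 2, 1, 1) the pool is (9, 11, 7, 9)
(3) The exact count: 5 of the possible complete orderings are safe sequences.
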